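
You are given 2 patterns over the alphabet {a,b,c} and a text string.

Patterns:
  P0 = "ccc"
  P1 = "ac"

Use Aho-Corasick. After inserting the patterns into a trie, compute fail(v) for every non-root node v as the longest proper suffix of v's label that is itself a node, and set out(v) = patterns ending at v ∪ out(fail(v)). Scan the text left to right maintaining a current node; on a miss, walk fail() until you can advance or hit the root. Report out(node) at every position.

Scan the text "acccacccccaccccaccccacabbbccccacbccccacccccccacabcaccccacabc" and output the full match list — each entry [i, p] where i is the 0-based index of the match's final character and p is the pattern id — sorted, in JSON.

Construct AC machine:
Trie nodes:
  n0 'ε': a→4 c→1
  n1 'c': c→2
  n2 'cc': c→3
  n3 'ccc': ·  ←P0
  n4 'a': c→5
  n5 'ac': ·  ←P1

Failure links (BFS by depth):
  fail(1) 'c': from fail(0)=0 chase 'c': 0 ⇒ 0;  out=∅∪out(0)=∅
  fail(4) 'a': from fail(0)=0 chase 'a': 0 ⇒ 0;  out=∅∪out(0)=∅
  fail(2) 'cc': from fail(1)=0 chase 'c': 0 ⇒ 1;  out=∅∪out(1)=∅
  fail(5) 'ac': from fail(4)=0 chase 'c': 0 ⇒ 1;  out={1}∪out(1)={1}
  fail(3) 'ccc': from fail(2)=1 chase 'c': 1 ⇒ 2;  out={0}∪out(2)={0}

Text stream:
pos 0 'a': at 4
pos 1 'c': at 5  emit P1@[0:1]
pos 2 'c': at 2 (via fail)
pos 3 'c': at 3  emit P0@[1:3]
pos 4 'a': at 4 (via fail)
pos 5 'c': at 5  emit P1@[4:5]
pos 6 'c': at 2 (via fail)
pos 7 'c': at 3  emit P0@[5:7]
pos 8 'c': at 3 (via fail)  emit P0@[6:8]
pos 9 'c': at 3 (via fail)  emit P0@[7:9]
pos 10 'a': at 4 (via fail)
pos 11 'c': at 5  emit P1@[10:11]
pos 12 'c': at 2 (via fail)
pos 13 'c': at 3  emit P0@[11:13]
pos 14 'c': at 3 (via fail)  emit P0@[12:14]
pos 15 'a': at 4 (via fail)
pos 16 'c': at 5  emit P1@[15:16]
pos 17 'c': at 2 (via fail)
pos 18 'c': at 3  emit P0@[16:18]
pos 19 'c': at 3 (via fail)  emit P0@[17:19]
pos 20 'a': at 4 (via fail)
pos 21 'c': at 5  emit P1@[20:21]
pos 22 'a': at 4 (via fail)
pos 23 'b': at 0 (via fail)
pos 24 'b': at 0
pos 25 'b': at 0
pos 26 'c': at 1
pos 27 'c': at 2
pos 28 'c': at 3  emit P0@[26:28]
pos 29 'c': at 3 (via fail)  emit P0@[27:29]
pos 30 'a': at 4 (via fail)
pos 31 'c': at 5  emit P1@[30:31]
pos 32 'b': at 0 (via fail)
pos 33 'c': at 1
pos 34 'c': at 2
pos 35 'c': at 3  emit P0@[33:35]
pos 36 'c': at 3 (via fail)  emit P0@[34:36]
pos 37 'a': at 4 (via fail)
pos 38 'c': at 5  emit P1@[37:38]
pos 39 'c': at 2 (via fail)
pos 40 'c': at 3  emit P0@[38:40]
pos 41 'c': at 3 (via fail)  emit P0@[39:41]
pos 42 'c': at 3 (via fail)  emit P0@[40:42]
pos 43 'c': at 3 (via fail)  emit P0@[41:43]
pos 44 'c': at 3 (via fail)  emit P0@[42:44]
pos 45 'a': at 4 (via fail)
pos 46 'c': at 5  emit P1@[45:46]
pos 47 'a': at 4 (via fail)
pos 48 'b': at 0 (via fail)
pos 49 'c': at 1
pos 50 'a': at 4 (via fail)
pos 51 'c': at 5  emit P1@[50:51]
pos 52 'c': at 2 (via fail)
pos 53 'c': at 3  emit P0@[51:53]
pos 54 'c': at 3 (via fail)  emit P0@[52:54]
pos 55 'a': at 4 (via fail)
pos 56 'c': at 5  emit P1@[55:56]
pos 57 'a': at 4 (via fail)
pos 58 'b': at 0 (via fail)
pos 59 'c': at 1

All matches (sorted): [[1,1],[3,0],[5,1],[7,0],[8,0],[9,0],[11,1],[13,0],[14,0],[16,1],[18,0],[19,0],[21,1],[28,0],[29,0],[31,1],[35,0],[36,0],[38,1],[40,0],[41,0],[42,0],[43,0],[44,0],[46,1],[51,1],[53,0],[54,0],[56,1]]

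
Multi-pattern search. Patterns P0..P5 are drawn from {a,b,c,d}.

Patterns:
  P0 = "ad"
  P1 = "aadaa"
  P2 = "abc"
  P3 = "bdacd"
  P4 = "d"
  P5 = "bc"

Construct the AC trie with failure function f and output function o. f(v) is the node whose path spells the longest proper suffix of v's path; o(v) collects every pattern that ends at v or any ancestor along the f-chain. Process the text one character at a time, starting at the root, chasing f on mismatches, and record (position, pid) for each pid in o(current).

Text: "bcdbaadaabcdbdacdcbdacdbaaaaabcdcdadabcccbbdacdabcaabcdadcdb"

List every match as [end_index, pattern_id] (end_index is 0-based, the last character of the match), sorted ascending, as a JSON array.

Build:
Trie (insert patterns):
  0='ε' goto a→1 b→9 d→14
  1='a' goto a→3 b→7 d→2
  2='ad' goto ·  [P0 ends]
  3='aa' goto d→4
  4='aad' goto a→5
  5='aada' goto a→6
  6='aadaa' goto ·  [P1 ends]
  7='ab' goto c→8
  8='abc' goto ·  [P2 ends]
  9='b' goto c→15 d→10
  10='bd' goto a→11
  11='bda' goto c→12
  12='bdac' goto d→13
  13='bdacd' goto ·  [P3 ends]
  14='d' goto ·  [P4 ends]
  15='bc' goto ·  [P5 ends]

BFS fail/out derivation:
  n1('a'): parent n0 fail=0; on 'a' 0 → fail=0;  out ∅∪∅=∅
  n9('b'): parent n0 fail=0; on 'b' 0 → fail=0;  out ∅∪∅=∅
  n14('d'): parent n0 fail=0; on 'd' 0 → fail=0;  out {4}∪∅={4}
  n2('ad'): parent n1 fail=0; on 'd' 0 → fail=14;  out {0}∪{4}={0,4}
  n3('aa'): parent n1 fail=0; on 'a' 0 → fail=1;  out ∅∪∅=∅
  n7('ab'): parent n1 fail=0; on 'b' 0 → fail=9;  out ∅∪∅=∅
  n10('bd'): parent n9 fail=0; on 'd' 0 → fail=14;  out ∅∪{4}={4}
  n15('bc'): parent n9 fail=0; on 'c' 0 → fail=0;  out {5}∪∅={5}
  n4('aad'): parent n3 fail=1; on 'd' 1 → fail=2;  out ∅∪{0,4}={0,4}
  n8('abc'): parent n7 fail=9; on 'c' 9 → fail=15;  out {2}∪{5}={2,5}
  n11('bda'): parent n10 fail=14; on 'a' 14→0 → fail=1;  out ∅∪∅=∅
  n5('aada'): parent n4 fail=2; on 'a' 2→14→0 → fail=1;  out ∅∪∅=∅
  n12('bdac'): parent n11 fail=1; on 'c' 1→0 → fail=0;  out ∅∪∅=∅
  n6('aadaa'): parent n5 fail=1; on 'a' 1 → fail=3;  out {1}∪∅={1}
  n13('bdacd'): parent n12 fail=0; on 'd' 0 → fail=14;  out {3}∪{4}={3,4}

Text stream:
pos 0 'b': at 9
pos 1 'c': at 15  ** P5@[0:1]
pos 2 'd': at 14 (via fail)  ** P4@[2:2]
pos 3 'b': at 9 (via fail)
pos 4 'a': at 1 (via fail)
pos 5 'a': at 3
pos 6 'd': at 4  ** P0@[5:6],P4@[6:6]
pos 7 'a': at 5
pos 8 'a': at 6  ** P1@[4:8]
pos 9 'b': at 7 (via fail)
pos 10 'c': at 8  ** P2@[8:10],P5@[9:10]
pos 11 'd': at 14 (via fail)  ** P4@[11:11]
pos 12 'b': at 9 (via fail)
pos 13 'd': at 10  ** P4@[13:13]
pos 14 'a': at 11
pos 15 'c': at 12
pos 16 'd': at 13  ** P3@[12:16],P4@[16:16]
pos 17 'c': at 0 (via fail)
pos 18 'b': at 9
pos 19 'd': at 10  ** P4@[19:19]
pos 20 'a': at 11
pos 21 'c': at 12
pos 22 'd': at 13  ** P3@[18:22],P4@[22:22]
pos 23 'b': at 9 (via fail)
pos 24 'a': at 1 (via fail)
pos 25 'a': at 3
pos 26 'a': at 3 (via fail)
pos 27 'a': at 3 (via fail)
pos 28 'a': at 3 (via fail)
pos 29 'b': at 7 (via fail)
pos 30 'c': at 8  ** P2@[28:30],P5@[29:30]
pos 31 'd': at 14 (via fail)  ** P4@[31:31]
pos 32 'c': at 0 (via fail)
pos 33 'd': at 14  ** P4@[33:33]
pos 34 'a': at 1 (via fail)
pos 35 'd': at 2  ** P0@[34:35],P4@[35:35]
pos 36 'a': at 1 (via fail)
pos 37 'b': at 7
pos 38 'c': at 8  ** P2@[36:38],P5@[37:38]
pos 39 'c': at 0 (via fail)
pos 40 'c': at 0
pos 41 'b': at 9
pos 42 'b': at 9 (via fail)
pos 43 'd': at 10  ** P4@[43:43]
pos 44 'a': at 11
pos 45 'c': at 12
pos 46 'd': at 13  ** P3@[42:46],P4@[46:46]
pos 47 'a': at 1 (via fail)
pos 48 'b': at 7
pos 49 'c': at 8  ** P2@[47:49],P5@[48:49]
pos 50 'a': at 1 (via fail)
pos 51 'a': at 3
pos 52 'b': at 7 (via fail)
pos 53 'c': at 8  ** P2@[51:53],P5@[52:53]
pos 54 'd': at 14 (via fail)  ** P4@[54:54]
pos 55 'a': at 1 (via fail)
pos 56 'd': at 2  ** P0@[55:56],P4@[56:56]
pos 57 'c': at 0 (via fail)
pos 58 'd': at 14  ** P4@[58:58]
pos 59 'b': at 9 (via fail)

Matches: [[1,5],[2,4],[6,0],[6,4],[8,1],[10,2],[10,5],[11,4],[13,4],[16,3],[16,4],[19,4],[22,3],[22,4],[30,2],[30,5],[31,4],[33,4],[35,0],[35,4],[38,2],[38,5],[43,4],[46,3],[46,4],[49,2],[49,5],[53,2],[53,5],[54,4],[56,0],[56,4],[58,4]]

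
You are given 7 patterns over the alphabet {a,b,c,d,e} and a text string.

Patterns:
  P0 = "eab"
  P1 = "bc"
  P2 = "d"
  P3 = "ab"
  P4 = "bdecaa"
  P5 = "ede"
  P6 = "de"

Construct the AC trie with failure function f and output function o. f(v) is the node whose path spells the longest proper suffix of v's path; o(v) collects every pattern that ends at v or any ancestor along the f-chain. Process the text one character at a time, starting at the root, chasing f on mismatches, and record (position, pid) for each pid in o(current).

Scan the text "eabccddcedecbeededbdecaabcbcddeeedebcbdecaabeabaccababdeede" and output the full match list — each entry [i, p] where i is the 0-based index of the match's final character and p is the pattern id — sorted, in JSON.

Build automaton:
Trie (insert patterns):
  0='ε' goto a→7 b→4 d→6 e→1
  1='e' goto a→2 d→14
  2='ea' goto b→3
  3='eab' goto ·  [P0 ends]
  4='b' goto c→5 d→9
  5='bc' goto ·  [P1 ends]
  6='d' goto e→16  [P2 ends]
  7='a' goto b→8
  8='ab' goto ·  [P3 ends]
  9='bd' goto e→10
  10='bde' goto c→11
  11='bdec' goto a→12
  12='bdeca' goto a→13
  13='bdecaa' goto ·  [P4 ends]
  14='ed' goto e→15
  15='ede' goto ·  [P5 ends]
  16='de' goto ·  [P6 ends]

Failure links (BFS by depth):
  fail(1) 'e': from fail(0)=0 chase 'e': 0 ⇒ 0;  out=∅∪out(0)=∅
  fail(4) 'b': from fail(0)=0 chase 'b': 0 ⇒ 0;  out=∅∪out(0)=∅
  fail(6) 'd': from fail(0)=0 chase 'd': 0 ⇒ 0;  out={2}∪out(0)={2}
  fail(7) 'a': from fail(0)=0 chase 'a': 0 ⇒ 0;  out=∅∪out(0)=∅
  fail(2) 'ea': from fail(1)=0 chase 'a': 0 ⇒ 7;  out=∅∪out(7)=∅
  fail(5) 'bc': from fail(4)=0 chase 'c': 0 ⇒ 0;  out={1}∪out(0)={1}
  fail(8) 'ab': from fail(7)=0 chase 'b': 0 ⇒ 4;  out={3}∪out(4)={3}
  fail(9) 'bd': from fail(4)=0 chase 'd': 0 ⇒ 6;  out=∅∪out(6)={2}
  fail(14) 'ed': from fail(1)=0 chase 'd': 0 ⇒ 6;  out=∅∪out(6)={2}
  fail(16) 'de': from fail(6)=0 chase 'e': 0 ⇒ 1;  out={6}∪out(1)={6}
  fail(3) 'eab': from fail(2)=7 chase 'b': 7 ⇒ 8;  out={0}∪out(8)={0,3}
  fail(10) 'bde': from fail(9)=6 chase 'e': 6 ⇒ 16;  out=∅∪out(16)={6}
  fail(15) 'ede': from fail(14)=6 chase 'e': 6 ⇒ 16;  out={5}∪out(16)={5,6}
  fail(11) 'bdec': from fail(10)=16 chase 'c': 16→1→0 ⇒ 0;  out=∅∪out(0)=∅
  fail(12) 'bdeca': from fail(11)=0 chase 'a': 0 ⇒ 7;  out=∅∪out(7)=∅
  fail(13) 'bdecaa': from fail(12)=7 chase 'a': 7→0 ⇒ 7;  out={4}∪out(7)={4}

Run:
[0] read 'e'  n0⇒n1
[1] read 'a'  n1⇒n2
[2] read 'b'  n2⇒n3  → match P0@[0:2],P3@[1:2]
[3] read 'c'  n3⇒n5 ·f  → match P1@[2:3]
[4] read 'c'  n5⇒n0 ·f
[5] read 'd'  n0⇒n6  → match P2@[5:5]
[6] read 'd'  n6⇒n6 ·f  → match P2@[6:6]
[7] read 'c'  n6⇒n0 ·f
[8] read 'e'  n0⇒n1
[9] read 'd'  n1⇒n14  → match P2@[9:9]
[10] read 'e'  n14⇒n15  → match P5@[8:10],P6@[9:10]
[11] read 'c'  n15⇒n0 ·f
[12] read 'b'  n0⇒n4
[13] read 'e'  n4⇒n1 ·f
[14] read 'e'  n1⇒n1 ·f
[15] read 'd'  n1⇒n14  → match P2@[15:15]
[16] read 'e'  n14⇒n15  → match P5@[14:16],P6@[15:16]
[17] read 'd'  n15⇒n14 ·f  → match P2@[17:17]
[18] read 'b'  n14⇒n4 ·f
[19] read 'd'  n4⇒n9  → match P2@[19:19]
[20] read 'e'  n9⇒n10  → match P6@[19:20]
[21] read 'c'  n10⇒n11
[22] read 'a'  n11⇒n12
[23] read 'a'  n12⇒n13  → match P4@[18:23]
[24] read 'b'  n13⇒n8 ·f  → match P3@[23:24]
[25] read 'c'  n8⇒n5 ·f  → match P1@[24:25]
[26] read 'b'  n5⇒n4 ·f
[27] read 'c'  n4⇒n5  → match P1@[26:27]
[28] read 'd'  n5⇒n6 ·f  → match P2@[28:28]
[29] read 'd'  n6⇒n6 ·f  → match P2@[29:29]
[30] read 'e'  n6⇒n16  → match P6@[29:30]
[31] read 'e'  n16⇒n1 ·f
[32] read 'e'  n1⇒n1 ·f
[33] read 'd'  n1⇒n14  → match P2@[33:33]
[34] read 'e'  n14⇒n15  → match P5@[32:34],P6@[33:34]
[35] read 'b'  n15⇒n4 ·f
[36] read 'c'  n4⇒n5  → match P1@[35:36]
[37] read 'b'  n5⇒n4 ·f
[38] read 'd'  n4⇒n9  → match P2@[38:38]
[39] read 'e'  n9⇒n10  → match P6@[38:39]
[40] read 'c'  n10⇒n11
[41] read 'a'  n11⇒n12
[42] read 'a'  n12⇒n13  → match P4@[37:42]
[43] read 'b'  n13⇒n8 ·f  → match P3@[42:43]
[44] read 'e'  n8⇒n1 ·f
[45] read 'a'  n1⇒n2
[46] read 'b'  n2⇒n3  → match P0@[44:46],P3@[45:46]
[47] read 'a'  n3⇒n7 ·f
[48] read 'c'  n7⇒n0 ·f
[49] read 'c'  n0⇒n0
[50] read 'a'  n0⇒n7
[51] read 'b'  n7⇒n8  → match P3@[50:51]
[52] read 'a'  n8⇒n7 ·f
[53] read 'b'  n7⇒n8  → match P3@[52:53]
[54] read 'd'  n8⇒n9 ·f  → match P2@[54:54]
[55] read 'e'  n9⇒n10  → match P6@[54:55]
[56] read 'e'  n10⇒n1 ·f
[57] read 'd'  n1⇒n14  → match P2@[57:57]
[58] read 'e'  n14⇒n15  → match P5@[56:58],P6@[57:58]

All matches (sorted): [[2,0],[2,3],[3,1],[5,2],[6,2],[9,2],[10,5],[10,6],[15,2],[16,5],[16,6],[17,2],[19,2],[20,6],[23,4],[24,3],[25,1],[27,1],[28,2],[29,2],[30,6],[33,2],[34,5],[34,6],[36,1],[38,2],[39,6],[42,4],[43,3],[46,0],[46,3],[51,3],[53,3],[54,2],[55,6],[57,2],[58,5],[58,6]]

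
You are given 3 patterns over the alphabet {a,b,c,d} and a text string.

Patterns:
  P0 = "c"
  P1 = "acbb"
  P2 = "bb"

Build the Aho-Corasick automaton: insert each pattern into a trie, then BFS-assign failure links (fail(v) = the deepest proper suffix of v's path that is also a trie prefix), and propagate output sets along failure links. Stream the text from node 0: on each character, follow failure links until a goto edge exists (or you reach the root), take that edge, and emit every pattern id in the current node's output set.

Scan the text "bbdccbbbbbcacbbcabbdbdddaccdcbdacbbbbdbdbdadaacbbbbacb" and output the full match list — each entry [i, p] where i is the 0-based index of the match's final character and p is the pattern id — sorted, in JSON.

Construct AC machine:
Trie nodes:
  0='ε' goto a→2 b→6 c→1
  1='c' goto ·  [P0 ends]
  2='a' goto c→3
  3='ac' goto b→4
  4='acb' goto b→5
  5='acbb' goto ·  [P1 ends]
  6='b' goto b→7
  7='bb' goto ·  [P2 ends]

Failure links (BFS by depth):
  fail(1) 'c': from fail(0)=0 chase 'c': 0 ⇒ 0;  out={0}∪out(0)={0}
  fail(2) 'a': from fail(0)=0 chase 'a': 0 ⇒ 0;  out=∅∪out(0)=∅
  fail(6) 'b': from fail(0)=0 chase 'b': 0 ⇒ 0;  out=∅∪out(0)=∅
  fail(3) 'ac': from fail(2)=0 chase 'c': 0 ⇒ 1;  out=∅∪out(1)={0}
  fail(7) 'bb': from fail(6)=0 chase 'b': 0 ⇒ 6;  out={2}∪out(6)={2}
  fail(4) 'acb': from fail(3)=1 chase 'b': 1→0 ⇒ 6;  out=∅∪out(6)=∅
  fail(5) 'acbb': from fail(4)=6 chase 'b': 6 ⇒ 7;  out={1}∪out(7)={1,2}

Run:
i=0 'b': node 0→6
i=1 'b': node 6→7  ** P2@[0:1]
i=2 'd': node 7→0 ·f
i=3 'c': node 0→1  ** P0@[3:3]
i=4 'c': node 1→1 ·f  ** P0@[4:4]
i=5 'b': node 1→6 ·f
i=6 'b': node 6→7  ** P2@[5:6]
i=7 'b': node 7→7 ·f  ** P2@[6:7]
i=8 'b': node 7→7 ·f  ** P2@[7:8]
i=9 'b': node 7→7 ·f  ** P2@[8:9]
i=10 'c': node 7→1 ·f  ** P0@[10:10]
i=11 'a': node 1→2 ·f
i=12 'c': node 2→3  ** P0@[12:12]
i=13 'b': node 3→4
i=14 'b': node 4→5  ** P1@[11:14],P2@[13:14]
i=15 'c': node 5→1 ·f  ** P0@[15:15]
i=16 'a': node 1→2 ·f
i=17 'b': node 2→6 ·f
i=18 'b': node 6→7  ** P2@[17:18]
i=19 'd': node 7→0 ·f
i=20 'b': node 0→6
i=21 'd': node 6→0 ·f
i=22 'd': node 0→0
i=23 'd': node 0→0
i=24 'a': node 0→2
i=25 'c': node 2→3  ** P0@[25:25]
i=26 'c': node 3→1 ·f  ** P0@[26:26]
i=27 'd': node 1→0 ·f
i=28 'c': node 0→1  ** P0@[28:28]
i=29 'b': node 1→6 ·f
i=30 'd': node 6→0 ·f
i=31 'a': node 0→2
i=32 'c': node 2→3  ** P0@[32:32]
i=33 'b': node 3→4
i=34 'b': node 4→5  ** P1@[31:34],P2@[33:34]
i=35 'b': node 5→7 ·f  ** P2@[34:35]
i=36 'b': node 7→7 ·f  ** P2@[35:36]
i=37 'd': node 7→0 ·f
i=38 'b': node 0→6
i=39 'd': node 6→0 ·f
i=40 'b': node 0→6
i=41 'd': node 6→0 ·f
i=42 'a': node 0→2
i=43 'd': node 2→0 ·f
i=44 'a': node 0→2
i=45 'a': node 2→2 ·f
i=46 'c': node 2→3  ** P0@[46:46]
i=47 'b': node 3→4
i=48 'b': node 4→5  ** P1@[45:48],P2@[47:48]
i=49 'b': node 5→7 ·f  ** P2@[48:49]
i=50 'b': node 7→7 ·f  ** P2@[49:50]
i=51 'a': node 7→2 ·f
i=52 'c': node 2→3  ** P0@[52:52]
i=53 'b': node 3→4

All matches (sorted): [[1,2],[3,0],[4,0],[6,2],[7,2],[8,2],[9,2],[10,0],[12,0],[14,1],[14,2],[15,0],[18,2],[25,0],[26,0],[28,0],[32,0],[34,1],[34,2],[35,2],[36,2],[46,0],[48,1],[48,2],[49,2],[50,2],[52,0]]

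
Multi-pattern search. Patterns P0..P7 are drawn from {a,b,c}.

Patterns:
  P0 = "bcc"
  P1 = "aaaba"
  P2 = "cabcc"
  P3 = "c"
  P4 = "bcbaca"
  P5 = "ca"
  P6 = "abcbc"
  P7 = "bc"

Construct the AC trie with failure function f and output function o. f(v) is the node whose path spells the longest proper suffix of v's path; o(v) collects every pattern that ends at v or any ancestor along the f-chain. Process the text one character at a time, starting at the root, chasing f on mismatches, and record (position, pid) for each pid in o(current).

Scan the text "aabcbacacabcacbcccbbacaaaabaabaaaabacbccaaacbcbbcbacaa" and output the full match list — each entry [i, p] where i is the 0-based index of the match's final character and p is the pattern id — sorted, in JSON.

Build automaton:
Trie nodes:
  n0 'ε': a→4 b→1 c→9
  n1 'b': c→2
  n2 'bc': b→14 c→3  ←P7
  n3 'bcc': ·  ←P0
  n4 'a': a→5 b→18
  n5 'aa': a→6
  n6 'aaa': b→7
  n7 'aaab': a→8
  n8 'aaaba': ·  ←P1
  n9 'c': a→10  ←P3
  n10 'ca': b→11  ←P5
  n11 'cab': c→12
  n12 'cabc': c→13
  n13 'cabcc': ·  ←P2
  n14 'bcb': a→15
  n15 'bcba': c→16
  n16 'bcbac': a→17
  n17 'bcbaca': ·  ←P4
  n18 'ab': c→19
  n19 'abc': b→20
  n20 'abcb': c→21
  n21 'abcbc': ·  ←P6

Failure links (BFS by depth):
  n1('b'): parent n0 fail=0; on 'b' 0 → fail=0;  out ∅∪∅=∅
  n4('a'): parent n0 fail=0; on 'a' 0 → fail=0;  out ∅∪∅=∅
  n9('c'): parent n0 fail=0; on 'c' 0 → fail=0;  out {3}∪∅={3}
  n2('bc'): parent n1 fail=0; on 'c' 0 → fail=9;  out {7}∪{3}={3,7}
  n5('aa'): parent n4 fail=0; on 'a' 0 → fail=4;  out ∅∪∅=∅
  n10('ca'): parent n9 fail=0; on 'a' 0 → fail=4;  out {5}∪∅={5}
  n18('ab'): parent n4 fail=0; on 'b' 0 → fail=1;  out ∅∪∅=∅
  n3('bcc'): parent n2 fail=9; on 'c' 9→0 → fail=9;  out {0}∪{3}={0,3}
  n6('aaa'): parent n5 fail=4; on 'a' 4 → fail=5;  out ∅∪∅=∅
  n11('cab'): parent n10 fail=4; on 'b' 4 → fail=18;  out ∅∪∅=∅
  n14('bcb'): parent n2 fail=9; on 'b' 9→0 → fail=1;  out ∅∪∅=∅
  n19('abc'): parent n18 fail=1; on 'c' 1 → fail=2;  out ∅∪{3,7}={3,7}
  n7('aaab'): parent n6 fail=5; on 'b' 5→4 → fail=18;  out ∅∪∅=∅
  n12('cabc'): parent n11 fail=18; on 'c' 18 → fail=19;  out ∅∪{3,7}={3,7}
  n15('bcba'): parent n14 fail=1; on 'a' 1→0 → fail=4;  out ∅∪∅=∅
  n20('abcb'): parent n19 fail=2; on 'b' 2 → fail=14;  out ∅∪∅=∅
  n8('aaaba'): parent n7 fail=18; on 'a' 18→1→0 → fail=4;  out {1}∪∅={1}
  n13('cabcc'): parent n12 fail=19; on 'c' 19→2 → fail=3;  out {2}∪{0,3}={0,2,3}
  n16('bcbac'): parent n15 fail=4; on 'c' 4→0 → fail=9;  out ∅∪{3}={3}
  n21('abcbc'): parent n20 fail=14; on 'c' 14→1 → fail=2;  out {6}∪{3,7}={3,6,7}
  n17('bcbaca'): parent n16 fail=9; on 'a' 9 → fail=10;  out {4}∪{5}={4,5}

Run:
pos 0 'a': at 4
pos 1 'a': at 5
pos 2 'b': at 18 (fail-walked)
pos 3 'c': at 19  emit P3@[3:3],P7@[2:3]
pos 4 'b': at 20
pos 5 'a': at 15 (fail-walked)
pos 6 'c': at 16  emit P3@[6:6]
pos 7 'a': at 17  emit P4@[2:7],P5@[6:7]
pos 8 'c': at 9 (fail-walked)  emit P3@[8:8]
pos 9 'a': at 10  emit P5@[8:9]
pos 10 'b': at 11
pos 11 'c': at 12  emit P3@[11:11],P7@[10:11]
pos 12 'a': at 10 (fail-walked)  emit P5@[11:12]
pos 13 'c': at 9 (fail-walked)  emit P3@[13:13]
pos 14 'b': at 1 (fail-walked)
pos 15 'c': at 2  emit P3@[15:15],P7@[14:15]
pos 16 'c': at 3  emit P0@[14:16],P3@[16:16]
pos 17 'c': at 9 (fail-walked)  emit P3@[17:17]
pos 18 'b': at 1 (fail-walked)
pos 19 'b': at 1 (fail-walked)
pos 20 'a': at 4 (fail-walked)
pos 21 'c': at 9 (fail-walked)  emit P3@[21:21]
pos 22 'a': at 10  emit P5@[21:22]
pos 23 'a': at 5 (fail-walked)
pos 24 'a': at 6
pos 25 'a': at 6 (fail-walked)
pos 26 'b': at 7
pos 27 'a': at 8  emit P1@[23:27]
pos 28 'a': at 5 (fail-walked)
pos 29 'b': at 18 (fail-walked)
pos 30 'a': at 4 (fail-walked)
pos 31 'a': at 5
pos 32 'a': at 6
pos 33 'a': at 6 (fail-walked)
pos 34 'b': at 7
pos 35 'a': at 8  emit P1@[31:35]
pos 36 'c': at 9 (fail-walked)  emit P3@[36:36]
pos 37 'b': at 1 (fail-walked)
pos 38 'c': at 2  emit P3@[38:38],P7@[37:38]
pos 39 'c': at 3  emit P0@[37:39],P3@[39:39]
pos 40 'a': at 10 (fail-walked)  emit P5@[39:40]
pos 41 'a': at 5 (fail-walked)
pos 42 'a': at 6
pos 43 'c': at 9 (fail-walked)  emit P3@[43:43]
pos 44 'b': at 1 (fail-walked)
pos 45 'c': at 2  emit P3@[45:45],P7@[44:45]
pos 46 'b': at 14
pos 47 'b': at 1 (fail-walked)
pos 48 'c': at 2  emit P3@[48:48],P7@[47:48]
pos 49 'b': at 14
pos 50 'a': at 15
pos 51 'c': at 16  emit P3@[51:51]
pos 52 'a': at 17  emit P4@[47:52],P5@[51:52]
pos 53 'a': at 5 (fail-walked)

All matches (sorted): [[3,3],[3,7],[6,3],[7,4],[7,5],[8,3],[9,5],[11,3],[11,7],[12,5],[13,3],[15,3],[15,7],[16,0],[16,3],[17,3],[21,3],[22,5],[27,1],[35,1],[36,3],[38,3],[38,7],[39,0],[39,3],[40,5],[43,3],[45,3],[45,7],[48,3],[48,7],[51,3],[52,4],[52,5]]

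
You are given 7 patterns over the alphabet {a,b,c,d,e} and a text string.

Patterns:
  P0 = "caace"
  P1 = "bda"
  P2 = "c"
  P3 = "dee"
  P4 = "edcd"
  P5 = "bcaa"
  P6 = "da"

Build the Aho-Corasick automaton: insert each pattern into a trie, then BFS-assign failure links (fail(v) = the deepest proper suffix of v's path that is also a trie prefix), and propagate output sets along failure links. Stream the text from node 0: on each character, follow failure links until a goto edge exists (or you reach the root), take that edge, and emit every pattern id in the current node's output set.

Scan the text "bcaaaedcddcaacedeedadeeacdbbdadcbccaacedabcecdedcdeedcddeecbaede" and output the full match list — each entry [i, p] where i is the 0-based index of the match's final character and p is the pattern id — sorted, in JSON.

Build:
Trie nodes:
  0='ε' goto b→6 c→1 d→9 e→12
  1='c' goto a→2  [P2 ends]
  2='ca' goto a→3
  3='caa' goto c→4
  4='caac' goto e→5
  5='caace' goto ·  [P0 ends]
  6='b' goto c→16 d→7
  7='bd' goto a→8
  8='bda' goto ·  [P1 ends]
  9='d' goto a→19 e→10
  10='de' goto e→11
  11='dee' goto ·  [P3 ends]
  12='e' goto d→13
  13='ed' goto c→14
  14='edc' goto d→15
  15='edcd' goto ·  [P4 ends]
  16='bc' goto a→17
  17='bca' goto a→18
  18='bcaa' goto ·  [P5 ends]
  19='da' goto ·  [P6 ends]

BFS fail/out derivation:
  n1('c'): parent n0 fail=0; on 'c' 0 → fail=0;  out {2}∪∅={2}
  n6('b'): parent n0 fail=0; on 'b' 0 → fail=0;  out ∅∪∅=∅
  n9('d'): parent n0 fail=0; on 'd' 0 → fail=0;  out ∅∪∅=∅
  n12('e'): parent n0 fail=0; on 'e' 0 → fail=0;  out ∅∪∅=∅
  n2('ca'): parent n1 fail=0; on 'a' 0 → fail=0;  out ∅∪∅=∅
  n7('bd'): parent n6 fail=0; on 'd' 0 → fail=9;  out ∅∪∅=∅
  n10('de'): parent n9 fail=0; on 'e' 0 → fail=12;  out ∅∪∅=∅
  n13('ed'): parent n12 fail=0; on 'd' 0 → fail=9;  out ∅∪∅=∅
  n16('bc'): parent n6 fail=0; on 'c' 0 → fail=1;  out ∅∪{2}={2}
  n19('da'): parent n9 fail=0; on 'a' 0 → fail=0;  out {6}∪∅={6}
  n3('caa'): parent n2 fail=0; on 'a' 0 → fail=0;  out ∅∪∅=∅
  n8('bda'): parent n7 fail=9; on 'a' 9 → fail=19;  out {1}∪{6}={1,6}
  n11('dee'): parent n10 fail=12; on 'e' 12→0 → fail=12;  out {3}∪∅={3}
  n14('edc'): parent n13 fail=9; on 'c' 9→0 → fail=1;  out ∅∪{2}={2}
  n17('bca'): parent n16 fail=1; on 'a' 1 → fail=2;  out ∅∪∅=∅
  n4('caac'): parent n3 fail=0; on 'c' 0 → fail=1;  out ∅∪{2}={2}
  n15('edcd'): parent n14 fail=1; on 'd' 1→0 → fail=9;  out {4}∪∅={4}
  n18('bcaa'): parent n17 fail=2; on 'a' 2 → fail=3;  out {5}∪∅={5}
  n5('caace'): parent n4 fail=1; on 'e' 1→0 → fail=12;  out {0}∪∅={0}

Text stream:
i=0 'b': node 0→6
i=1 'c': node 6→16  ** P2@[1:1]
i=2 'a': node 16→17
i=3 'a': node 17→18  ** P5@[0:3]
i=4 'a': node 18→0 (fail-walked)
i=5 'e': node 0→12
i=6 'd': node 12→13
i=7 'c': node 13→14  ** P2@[7:7]
i=8 'd': node 14→15  ** P4@[5:8]
i=9 'd': node 15→9 (fail-walked)
i=10 'c': node 9→1 (fail-walked)  ** P2@[10:10]
i=11 'a': node 1→2
i=12 'a': node 2→3
i=13 'c': node 3→4  ** P2@[13:13]
i=14 'e': node 4→5  ** P0@[10:14]
i=15 'd': node 5→13 (fail-walked)
i=16 'e': node 13→10 (fail-walked)
i=17 'e': node 10→11  ** P3@[15:17]
i=18 'd': node 11→13 (fail-walked)
i=19 'a': node 13→19 (fail-walked)  ** P6@[18:19]
i=20 'd': node 19→9 (fail-walked)
i=21 'e': node 9→10
i=22 'e': node 10→11  ** P3@[20:22]
i=23 'a': node 11→0 (fail-walked)
i=24 'c': node 0→1  ** P2@[24:24]
i=25 'd': node 1→9 (fail-walked)
i=26 'b': node 9→6 (fail-walked)
i=27 'b': node 6→6 (fail-walked)
i=28 'd': node 6→7
i=29 'a': node 7→8  ** P1@[27:29],P6@[28:29]
i=30 'd': node 8→9 (fail-walked)
i=31 'c': node 9→1 (fail-walked)  ** P2@[31:31]
i=32 'b': node 1→6 (fail-walked)
i=33 'c': node 6→16  ** P2@[33:33]
i=34 'c': node 16→1 (fail-walked)  ** P2@[34:34]
i=35 'a': node 1→2
i=36 'a': node 2→3
i=37 'c': node 3→4  ** P2@[37:37]
i=38 'e': node 4→5  ** P0@[34:38]
i=39 'd': node 5→13 (fail-walked)
i=40 'a': node 13→19 (fail-walked)  ** P6@[39:40]
i=41 'b': node 19→6 (fail-walked)
i=42 'c': node 6→16  ** P2@[42:42]
i=43 'e': node 16→12 (fail-walked)
i=44 'c': node 12→1 (fail-walked)  ** P2@[44:44]
i=45 'd': node 1→9 (fail-walked)
i=46 'e': node 9→10
i=47 'd': node 10→13 (fail-walked)
i=48 'c': node 13→14  ** P2@[48:48]
i=49 'd': node 14→15  ** P4@[46:49]
i=50 'e': node 15→10 (fail-walked)
i=51 'e': node 10→11  ** P3@[49:51]
i=52 'd': node 11→13 (fail-walked)
i=53 'c': node 13→14  ** P2@[53:53]
i=54 'd': node 14→15  ** P4@[51:54]
i=55 'd': node 15→9 (fail-walked)
i=56 'e': node 9→10
i=57 'e': node 10→11  ** P3@[55:57]
i=58 'c': node 11→1 (fail-walked)  ** P2@[58:58]
i=59 'b': node 1→6 (fail-walked)
i=60 'a': node 6→0 (fail-walked)
i=61 'e': node 0→12
i=62 'd': node 12→13
i=63 'e': node 13→10 (fail-walked)

Result: [[1,2],[3,5],[7,2],[8,4],[10,2],[13,2],[14,0],[17,3],[19,6],[22,3],[24,2],[29,1],[29,6],[31,2],[33,2],[34,2],[37,2],[38,0],[40,6],[42,2],[44,2],[48,2],[49,4],[51,3],[53,2],[54,4],[57,3],[58,2]]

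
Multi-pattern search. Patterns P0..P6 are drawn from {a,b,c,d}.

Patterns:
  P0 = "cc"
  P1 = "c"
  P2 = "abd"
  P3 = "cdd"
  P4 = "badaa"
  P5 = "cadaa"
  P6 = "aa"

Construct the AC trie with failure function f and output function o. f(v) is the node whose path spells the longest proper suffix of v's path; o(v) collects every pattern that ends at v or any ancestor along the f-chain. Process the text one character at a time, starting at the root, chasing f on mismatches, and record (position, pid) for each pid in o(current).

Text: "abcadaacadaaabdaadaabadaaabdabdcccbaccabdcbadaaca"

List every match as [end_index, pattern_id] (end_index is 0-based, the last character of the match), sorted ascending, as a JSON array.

Build:
Trie nodes:
  0='ε' goto a→3 b→8 c→1
  1='c' goto a→13 c→2 d→6  ←P1
  2='cc' goto ·  ←P0
  3='a' goto a→17 b→4
  4='ab' goto d→5
  5='abd' goto ·  ←P2
  6='cd' goto d→7
  7='cdd' goto ·  ←P3
  8='b' goto a→9
  9='ba' goto d→10
  10='bad' goto a→11
  11='bada' goto a→12
  12='badaa' goto ·  ←P4
  13='ca' goto d→14
  14='cad' goto a→15
  15='cada' goto a→16
  16='cadaa' goto ·  ←P5
  17='aa' goto ·  ←P6

Failure links (BFS by depth):
  fail(1) 'c': from fail(0)=0 chase 'c': 0 ⇒ 0;  out={1}∪out(0)={1}
  fail(3) 'a': from fail(0)=0 chase 'a': 0 ⇒ 0;  out=∅∪out(0)=∅
  fail(8) 'b': from fail(0)=0 chase 'b': 0 ⇒ 0;  out=∅∪out(0)=∅
  fail(2) 'cc': from fail(1)=0 chase 'c': 0 ⇒ 1;  out={0}∪out(1)={0,1}
  fail(4) 'ab': from fail(3)=0 chase 'b': 0 ⇒ 8;  out=∅∪out(8)=∅
  fail(6) 'cd': from fail(1)=0 chase 'd': 0 ⇒ 0;  out=∅∪out(0)=∅
  fail(9) 'ba': from fail(8)=0 chase 'a': 0 ⇒ 3;  out=∅∪out(3)=∅
  fail(13) 'ca': from fail(1)=0 chase 'a': 0 ⇒ 3;  out=∅∪out(3)=∅
  fail(17) 'aa': from fail(3)=0 chase 'a': 0 ⇒ 3;  out={6}∪out(3)={6}
  fail(5) 'abd': from fail(4)=8 chase 'd': 8→0 ⇒ 0;  out={2}∪out(0)={2}
  fail(7) 'cdd': from fail(6)=0 chase 'd': 0 ⇒ 0;  out={3}∪out(0)={3}
  fail(10) 'bad': from fail(9)=3 chase 'd': 3→0 ⇒ 0;  out=∅∪out(0)=∅
  fail(14) 'cad': from fail(13)=3 chase 'd': 3→0 ⇒ 0;  out=∅∪out(0)=∅
  fail(11) 'bada': from fail(10)=0 chase 'a': 0 ⇒ 3;  out=∅∪out(3)=∅
  fail(15) 'cada': from fail(14)=0 chase 'a': 0 ⇒ 3;  out=∅∪out(3)=∅
  fail(12) 'badaa': from fail(11)=3 chase 'a': 3 ⇒ 17;  out={4}∪out(17)={4,6}
  fail(16) 'cadaa': from fail(15)=3 chase 'a': 3 ⇒ 17;  out={5}∪out(17)={5,6}

Scan:
i=0 'a': node 0→3
i=1 'b': node 3→4
i=2 'c': node 4→1 ·f  emit P1@[2:2]
i=3 'a': node 1→13
i=4 'd': node 13→14
i=5 'a': node 14→15
i=6 'a': node 15→16  emit P5@[2:6],P6@[5:6]
i=7 'c': node 16→1 ·f  emit P1@[7:7]
i=8 'a': node 1→13
i=9 'd': node 13→14
i=10 'a': node 14→15
i=11 'a': node 15→16  emit P5@[7:11],P6@[10:11]
i=12 'a': node 16→17 ·f  emit P6@[11:12]
i=13 'b': node 17→4 ·f
i=14 'd': node 4→5  emit P2@[12:14]
i=15 'a': node 5→3 ·f
i=16 'a': node 3→17  emit P6@[15:16]
i=17 'd': node 17→0 ·f
i=18 'a': node 0→3
i=19 'a': node 3→17  emit P6@[18:19]
i=20 'b': node 17→4 ·f
i=21 'a': node 4→9 ·f
i=22 'd': node 9→10
i=23 'a': node 10→11
i=24 'a': node 11→12  emit P4@[20:24],P6@[23:24]
i=25 'a': node 12→17 ·f  emit P6@[24:25]
i=26 'b': node 17→4 ·f
i=27 'd': node 4→5  emit P2@[25:27]
i=28 'a': node 5→3 ·f
i=29 'b': node 3→4
i=30 'd': node 4→5  emit P2@[28:30]
i=31 'c': node 5→1 ·f  emit P1@[31:31]
i=32 'c': node 1→2  emit P0@[31:32],P1@[32:32]
i=33 'c': node 2→2 ·f  emit P0@[32:33],P1@[33:33]
i=34 'b': node 2→8 ·f
i=35 'a': node 8→9
i=36 'c': node 9→1 ·f  emit P1@[36:36]
i=37 'c': node 1→2  emit P0@[36:37],P1@[37:37]
i=38 'a': node 2→13 ·f
i=39 'b': node 13→4 ·f
i=40 'd': node 4→5  emit P2@[38:40]
i=41 'c': node 5→1 ·f  emit P1@[41:41]
i=42 'b': node 1→8 ·f
i=43 'a': node 8→9
i=44 'd': node 9→10
i=45 'a': node 10→11
i=46 'a': node 11→12  emit P4@[42:46],P6@[45:46]
i=47 'c': node 12→1 ·f  emit P1@[47:47]
i=48 'a': node 1→13

All matches (sorted): [[2,1],[6,5],[6,6],[7,1],[11,5],[11,6],[12,6],[14,2],[16,6],[19,6],[24,4],[24,6],[25,6],[27,2],[30,2],[31,1],[32,0],[32,1],[33,0],[33,1],[36,1],[37,0],[37,1],[40,2],[41,1],[46,4],[46,6],[47,1]]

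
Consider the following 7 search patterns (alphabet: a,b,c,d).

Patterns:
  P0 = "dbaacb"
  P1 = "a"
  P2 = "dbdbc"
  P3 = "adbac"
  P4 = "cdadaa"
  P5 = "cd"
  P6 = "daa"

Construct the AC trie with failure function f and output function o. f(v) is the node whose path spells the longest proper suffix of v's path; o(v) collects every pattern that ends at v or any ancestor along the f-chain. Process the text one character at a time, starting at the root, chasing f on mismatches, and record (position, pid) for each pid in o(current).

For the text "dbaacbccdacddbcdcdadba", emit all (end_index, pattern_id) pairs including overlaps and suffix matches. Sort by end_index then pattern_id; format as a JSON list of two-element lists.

Build:
Trie (insert patterns):
  0='ε' goto a→7 c→15 d→1
  1='d' goto a→21 b→2
  2='db' goto a→3 d→8
  3='dba' goto a→4
  4='dbaa' goto c→5
  5='dbaac' goto b→6
  6='dbaacb' goto ·  [P0 ends]
  7='a' goto d→11  [P1 ends]
  8='dbd' goto b→9
  9='dbdb' goto c→10
  10='dbdbc' goto ·  [P2 ends]
  11='ad' goto b→12
  12='adb' goto a→13
  13='adba' goto c→14
  14='adbac' goto ·  [P3 ends]
  15='c' goto d→16
  16='cd' goto a→17  [P5 ends]
  17='cda' goto d→18
  18='cdad' goto a→19
  19='cdada' goto a→20
  20='cdadaa' goto ·  [P4 ends]
  21='da' goto a→22
  22='daa' goto ·  [P6 ends]

BFS fail/out derivation:
  n1('d'): parent n0 fail=0; on 'd' 0 → fail=0;  out ∅∪∅=∅
  n7('a'): parent n0 fail=0; on 'a' 0 → fail=0;  out {1}∪∅={1}
  n15('c'): parent n0 fail=0; on 'c' 0 → fail=0;  out ∅∪∅=∅
  n2('db'): parent n1 fail=0; on 'b' 0 → fail=0;  out ∅∪∅=∅
  n11('ad'): parent n7 fail=0; on 'd' 0 → fail=1;  out ∅∪∅=∅
  n16('cd'): parent n15 fail=0; on 'd' 0 → fail=1;  out {5}∪∅={5}
  n21('da'): parent n1 fail=0; on 'a' 0 → fail=7;  out ∅∪{1}={1}
  n3('dba'): parent n2 fail=0; on 'a' 0 → fail=7;  out ∅∪{1}={1}
  n8('dbd'): parent n2 fail=0; on 'd' 0 → fail=1;  out ∅∪∅=∅
  n12('adb'): parent n11 fail=1; on 'b' 1 → fail=2;  out ∅∪∅=∅
  n17('cda'): parent n16 fail=1; on 'a' 1 → fail=21;  out ∅∪{1}={1}
  n22('daa'): parent n21 fail=7; on 'a' 7→0 → fail=7;  out {6}∪{1}={1,6}
  n4('dbaa'): parent n3 fail=7; on 'a' 7→0 → fail=7;  out ∅∪{1}={1}
  n9('dbdb'): parent n8 fail=1; on 'b' 1 → fail=2;  out ∅∪∅=∅
  n13('adba'): parent n12 fail=2; on 'a' 2 → fail=3;  out ∅∪{1}={1}
  n18('cdad'): parent n17 fail=21; on 'd' 21→7 → fail=11;  out ∅∪∅=∅
  n5('dbaac'): parent n4 fail=7; on 'c' 7→0 → fail=15;  out ∅∪∅=∅
  n10('dbdbc'): parent n9 fail=2; on 'c' 2→0 → fail=15;  out {2}∪∅={2}
  n14('adbac'): parent n13 fail=3; on 'c' 3→7→0 → fail=15;  out {3}∪∅={3}
  n19('cdada'): parent n18 fail=11; on 'a' 11→1 → fail=21;  out ∅∪{1}={1}
  n6('dbaacb'): parent n5 fail=15; on 'b' 15→0 → fail=0;  out {0}∪∅={0}
  n20('cdadaa'): parent n19 fail=21; on 'a' 21 → fail=22;  out {4}∪{1,6}={1,4,6}

Run:
[0] read 'd'  n0⇒n1
[1] read 'b'  n1⇒n2
[2] read 'a'  n2⇒n3  ** P1@[2:2]
[3] read 'a'  n3⇒n4  ** P1@[3:3]
[4] read 'c'  n4⇒n5
[5] read 'b'  n5⇒n6  ** P0@[0:5]
[6] read 'c'  n6⇒n15 (fail-walked)
[7] read 'c'  n15⇒n15 (fail-walked)
[8] read 'd'  n15⇒n16  ** P5@[7:8]
[9] read 'a'  n16⇒n17  ** P1@[9:9]
[10] read 'c'  n17⇒n15 (fail-walked)
[11] read 'd'  n15⇒n16  ** P5@[10:11]
[12] read 'd'  n16⇒n1 (fail-walked)
[13] read 'b'  n1⇒n2
[14] read 'c'  n2⇒n15 (fail-walked)
[15] read 'd'  n15⇒n16  ** P5@[14:15]
[16] read 'c'  n16⇒n15 (fail-walked)
[17] read 'd'  n15⇒n16  ** P5@[16:17]
[18] read 'a'  n16⇒n17  ** P1@[18:18]
[19] read 'd'  n17⇒n18
[20] read 'b'  n18⇒n12 (fail-walked)
[21] read 'a'  n12⇒n13  ** P1@[21:21]

All matches (sorted): [[2,1],[3,1],[5,0],[8,5],[9,1],[11,5],[15,5],[17,5],[18,1],[21,1]]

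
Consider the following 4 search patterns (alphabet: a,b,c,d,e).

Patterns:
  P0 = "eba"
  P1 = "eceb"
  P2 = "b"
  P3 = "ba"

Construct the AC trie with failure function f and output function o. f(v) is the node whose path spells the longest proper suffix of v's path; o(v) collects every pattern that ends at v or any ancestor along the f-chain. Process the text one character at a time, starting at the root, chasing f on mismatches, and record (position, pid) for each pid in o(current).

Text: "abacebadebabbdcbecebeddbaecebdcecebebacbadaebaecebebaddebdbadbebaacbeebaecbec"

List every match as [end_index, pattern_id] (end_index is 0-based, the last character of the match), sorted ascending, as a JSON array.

Build:
Trie nodes:
  n0 'ε': b→7 e→1
  n1 'e': b→2 c→4
  n2 'eb': a→3
  n3 'eba': ·  ←P0
  n4 'ec': e→5
  n5 'ece': b→6
  n6 'eceb': ·  ←P1
  n7 'b': a→8  ←P2
  n8 'ba': ·  ←P3

Failure links (BFS by depth):
  n1('e'): parent n0 fail=0; on 'e' 0 → fail=0;  out ∅∪∅=∅
  n7('b'): parent n0 fail=0; on 'b' 0 → fail=0;  out {2}∪∅={2}
  n2('eb'): parent n1 fail=0; on 'b' 0 → fail=7;  out ∅∪{2}={2}
  n4('ec'): parent n1 fail=0; on 'c' 0 → fail=0;  out ∅∪∅=∅
  n8('ba'): parent n7 fail=0; on 'a' 0 → fail=0;  out {3}∪∅={3}
  n3('eba'): parent n2 fail=7; on 'a' 7 → fail=8;  out {0}∪{3}={0,3}
  n5('ece'): parent n4 fail=0; on 'e' 0 → fail=1;  out ∅∪∅=∅
  n6('eceb'): parent n5 fail=1; on 'b' 1 → fail=2;  out {1}∪{2}={1,2}

Scan:
i=0 'a': node 0→0
i=1 'b': node 0→7  ** P2@[1:1]
i=2 'a': node 7→8  ** P3@[1:2]
i=3 'c': node 8→0 ·f
i=4 'e': node 0→1
i=5 'b': node 1→2  ** P2@[5:5]
i=6 'a': node 2→3  ** P0@[4:6],P3@[5:6]
i=7 'd': node 3→0 ·f
i=8 'e': node 0→1
i=9 'b': node 1→2  ** P2@[9:9]
i=10 'a': node 2→3  ** P0@[8:10],P3@[9:10]
i=11 'b': node 3→7 ·f  ** P2@[11:11]
i=12 'b': node 7→7 ·f  ** P2@[12:12]
i=13 'd': node 7→0 ·f
i=14 'c': node 0→0
i=15 'b': node 0→7  ** P2@[15:15]
i=16 'e': node 7→1 ·f
i=17 'c': node 1→4
i=18 'e': node 4→5
i=19 'b': node 5→6  ** P1@[16:19],P2@[19:19]
i=20 'e': node 6→1 ·f
i=21 'd': node 1→0 ·f
i=22 'd': node 0→0
i=23 'b': node 0→7  ** P2@[23:23]
i=24 'a': node 7→8  ** P3@[23:24]
i=25 'e': node 8→1 ·f
i=26 'c': node 1→4
i=27 'e': node 4→5
i=28 'b': node 5→6  ** P1@[25:28],P2@[28:28]
i=29 'd': node 6→0 ·f
i=30 'c': node 0→0
i=31 'e': node 0→1
i=32 'c': node 1→4
i=33 'e': node 4→5
i=34 'b': node 5→6  ** P1@[31:34],P2@[34:34]
i=35 'e': node 6→1 ·f
i=36 'b': node 1→2  ** P2@[36:36]
i=37 'a': node 2→3  ** P0@[35:37],P3@[36:37]
i=38 'c': node 3→0 ·f
i=39 'b': node 0→7  ** P2@[39:39]
i=40 'a': node 7→8  ** P3@[39:40]
i=41 'd': node 8→0 ·f
i=42 'a': node 0→0
i=43 'e': node 0→1
i=44 'b': node 1→2  ** P2@[44:44]
i=45 'a': node 2→3  ** P0@[43:45],P3@[44:45]
i=46 'e': node 3→1 ·f
i=47 'c': node 1→4
i=48 'e': node 4→5
i=49 'b': node 5→6  ** P1@[46:49],P2@[49:49]
i=50 'e': node 6→1 ·f
i=51 'b': node 1→2  ** P2@[51:51]
i=52 'a': node 2→3  ** P0@[50:52],P3@[51:52]
i=53 'd': node 3→0 ·f
i=54 'd': node 0→0
i=55 'e': node 0→1
i=56 'b': node 1→2  ** P2@[56:56]
i=57 'd': node 2→0 ·f
i=58 'b': node 0→7  ** P2@[58:58]
i=59 'a': node 7→8  ** P3@[58:59]
i=60 'd': node 8→0 ·f
i=61 'b': node 0→7  ** P2@[61:61]
i=62 'e': node 7→1 ·f
i=63 'b': node 1→2  ** P2@[63:63]
i=64 'a': node 2→3  ** P0@[62:64],P3@[63:64]
i=65 'a': node 3→0 ·f
i=66 'c': node 0→0
i=67 'b': node 0→7  ** P2@[67:67]
i=68 'e': node 7→1 ·f
i=69 'e': node 1→1 ·f
i=70 'b': node 1→2  ** P2@[70:70]
i=71 'a': node 2→3  ** P0@[69:71],P3@[70:71]
i=72 'e': node 3→1 ·f
i=73 'c': node 1→4
i=74 'b': node 4→7 ·f  ** P2@[74:74]
i=75 'e': node 7→1 ·f
i=76 'c': node 1→4

All matches (sorted): [[1,2],[2,3],[5,2],[6,0],[6,3],[9,2],[10,0],[10,3],[11,2],[12,2],[15,2],[19,1],[19,2],[23,2],[24,3],[28,1],[28,2],[34,1],[34,2],[36,2],[37,0],[37,3],[39,2],[40,3],[44,2],[45,0],[45,3],[49,1],[49,2],[51,2],[52,0],[52,3],[56,2],[58,2],[59,3],[61,2],[63,2],[64,0],[64,3],[67,2],[70,2],[71,0],[71,3],[74,2]]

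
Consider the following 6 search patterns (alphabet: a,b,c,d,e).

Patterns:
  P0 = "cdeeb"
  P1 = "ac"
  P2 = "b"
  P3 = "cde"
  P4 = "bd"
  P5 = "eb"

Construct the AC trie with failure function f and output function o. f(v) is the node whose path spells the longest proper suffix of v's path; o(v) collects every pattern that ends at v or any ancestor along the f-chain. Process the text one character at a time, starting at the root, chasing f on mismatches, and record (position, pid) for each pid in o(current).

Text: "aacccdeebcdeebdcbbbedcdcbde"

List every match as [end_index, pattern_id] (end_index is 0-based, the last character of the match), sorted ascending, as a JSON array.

Build automaton:
Trie nodes:
  n0 'ε': a→6 b→8 c→1 e→10
  n1 'c': d→2
  n2 'cd': e→3
  n3 'cde': e→4  [P3 ends]
  n4 'cdee': b→5
  n5 'cdeeb': ·  [P0 ends]
  n6 'a': c→7
  n7 'ac': ·  [P1 ends]
  n8 'b': d→9  [P2 ends]
  n9 'bd': ·  [P4 ends]
  n10 'e': b→11
  n11 'eb': ·  [P5 ends]

BFS fail/out derivation:
  fail(1) 'c': from fail(0)=0 chase 'c': 0 ⇒ 0;  out=∅∪out(0)=∅
  fail(6) 'a': from fail(0)=0 chase 'a': 0 ⇒ 0;  out=∅∪out(0)=∅
  fail(8) 'b': from fail(0)=0 chase 'b': 0 ⇒ 0;  out={2}∪out(0)={2}
  fail(10) 'e': from fail(0)=0 chase 'e': 0 ⇒ 0;  out=∅∪out(0)=∅
  fail(2) 'cd': from fail(1)=0 chase 'd': 0 ⇒ 0;  out=∅∪out(0)=∅
  fail(7) 'ac': from fail(6)=0 chase 'c': 0 ⇒ 1;  out={1}∪out(1)={1}
  fail(9) 'bd': from fail(8)=0 chase 'd': 0 ⇒ 0;  out={4}∪out(0)={4}
  fail(11) 'eb': from fail(10)=0 chase 'b': 0 ⇒ 8;  out={5}∪out(8)={2,5}
  fail(3) 'cde': from fail(2)=0 chase 'e': 0 ⇒ 10;  out={3}∪out(10)={3}
  fail(4) 'cdee': from fail(3)=10 chase 'e': 10→0 ⇒ 10;  out=∅∪out(10)=∅
  fail(5) 'cdeeb': from fail(4)=10 chase 'b': 10 ⇒ 11;  out={0}∪out(11)={0,2,5}

Run:
i=0 'a': node 0→6
i=1 'a': node 6→6 (fail-walked)
i=2 'c': node 6→7  ** P1@[1:2]
i=3 'c': node 7→1 (fail-walked)
i=4 'c': node 1→1 (fail-walked)
i=5 'd': node 1→2
i=6 'e': node 2→3  ** P3@[4:6]
i=7 'e': node 3→4
i=8 'b': node 4→5  ** P0@[4:8],P2@[8:8],P5@[7:8]
i=9 'c': node 5→1 (fail-walked)
i=10 'd': node 1→2
i=11 'e': node 2→3  ** P3@[9:11]
i=12 'e': node 3→4
i=13 'b': node 4→5  ** P0@[9:13],P2@[13:13],P5@[12:13]
i=14 'd': node 5→9 (fail-walked)  ** P4@[13:14]
i=15 'c': node 9→1 (fail-walked)
i=16 'b': node 1→8 (fail-walked)  ** P2@[16:16]
i=17 'b': node 8→8 (fail-walked)  ** P2@[17:17]
i=18 'b': node 8→8 (fail-walked)  ** P2@[18:18]
i=19 'e': node 8→10 (fail-walked)
i=20 'd': node 10→0 (fail-walked)
i=21 'c': node 0→1
i=22 'd': node 1→2
i=23 'c': node 2→1 (fail-walked)
i=24 'b': node 1→8 (fail-walked)  ** P2@[24:24]
i=25 'd': node 8→9  ** P4@[24:25]
i=26 'e': node 9→10 (fail-walked)

Result: [[2,1],[6,3],[8,0],[8,2],[8,5],[11,3],[13,0],[13,2],[13,5],[14,4],[16,2],[17,2],[18,2],[24,2],[25,4]]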